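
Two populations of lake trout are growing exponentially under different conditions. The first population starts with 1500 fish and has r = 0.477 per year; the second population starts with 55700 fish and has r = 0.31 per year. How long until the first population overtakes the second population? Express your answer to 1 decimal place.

21.6 years

Set 1500·e^(0.477t) = 55700·e^(0.31t).
e^((0.477 − 0.31)t) = 55700/1500 → e^(0.167·t) = 37.133.
0.167·t = ln(37.133) = 3.6145, so t = 3.6145/0.167 = 21.644.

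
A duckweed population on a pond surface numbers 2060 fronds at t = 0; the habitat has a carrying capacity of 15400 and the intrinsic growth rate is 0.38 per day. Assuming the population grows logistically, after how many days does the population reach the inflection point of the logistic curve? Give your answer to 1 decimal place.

Logistic growth is fastest at N = K/2 = 7700.
A = (K − N₀)/N₀ = 6.4757. Set K/(1 + A·e^(−rt)) = K/2 → A·e^(−rt) = 1.
e^(−0.38t) = 1/6.4757 = 0.154423, so t = ln(6.4757)/0.38 = 1.8681/0.38 = 4.916.

4.9 days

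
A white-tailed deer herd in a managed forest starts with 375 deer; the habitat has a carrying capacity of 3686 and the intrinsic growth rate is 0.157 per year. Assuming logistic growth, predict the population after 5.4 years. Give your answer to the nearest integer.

771 deer

A = (K − N₀)/N₀ = (3686 − 375)/375 = 8.8293.
N(t) = K/(1 + A·e^(−rt)) = 3686/(1 + 8.8293×e^(−0.157×5.4)).
e^(−0.8478) = 0.42836; denominator = 1 + 8.8293×0.42836 = 4.7821.
N = 3686/4.7821 = 770.791.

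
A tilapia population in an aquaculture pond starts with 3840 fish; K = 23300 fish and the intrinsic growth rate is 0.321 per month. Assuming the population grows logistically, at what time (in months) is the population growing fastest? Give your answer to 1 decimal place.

Logistic growth is fastest at N = K/2 = 11650.
A = (K − N₀)/N₀ = 5.0677. Set K/(1 + A·e^(−rt)) = K/2 → A·e^(−rt) = 1.
e^(−0.321t) = 1/5.0677 = 0.197328, so t = ln(5.0677)/0.321 = 1.6229/0.321 = 5.0557.

5.1 months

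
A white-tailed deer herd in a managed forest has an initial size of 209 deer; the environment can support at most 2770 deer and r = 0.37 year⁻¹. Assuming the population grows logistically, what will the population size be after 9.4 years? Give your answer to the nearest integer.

2010 deer

A = (K − N₀)/N₀ = (2770 − 209)/209 = 12.254.
N(t) = K/(1 + A·e^(−rt)) = 2770/(1 + 12.254×e^(−0.37×9.4)).
e^(−3.478) = 0.030869; denominator = 1 + 12.254×0.030869 = 1.3783.
N = 2770/1.3783 = 2009.78.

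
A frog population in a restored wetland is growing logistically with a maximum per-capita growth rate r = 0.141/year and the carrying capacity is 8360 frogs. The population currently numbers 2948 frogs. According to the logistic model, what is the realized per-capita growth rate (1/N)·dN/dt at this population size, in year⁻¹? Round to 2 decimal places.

0.09 per year

(1/N)·dN/dt = r(1 − N/K) = 0.141 × (1 − 2948/8360).
= 0.141 × 0.64737 = 0.091279.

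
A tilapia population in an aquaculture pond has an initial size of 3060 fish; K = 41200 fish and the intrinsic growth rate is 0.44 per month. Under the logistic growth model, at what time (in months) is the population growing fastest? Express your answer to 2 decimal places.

5.73 months

Logistic growth is fastest at N = K/2 = 20600.
A = (K − N₀)/N₀ = 12.464. Set K/(1 + A·e^(−rt)) = K/2 → A·e^(−rt) = 1.
e^(−0.44t) = 1/12.464 = 0.0802307, so t = ln(12.464)/0.44 = 2.5228/0.44 = 5.7337.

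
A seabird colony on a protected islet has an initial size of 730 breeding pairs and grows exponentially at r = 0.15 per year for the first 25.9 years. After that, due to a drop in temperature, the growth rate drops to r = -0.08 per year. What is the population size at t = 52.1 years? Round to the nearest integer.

Phase 1: N(25.9) = 730·e^(0.15×25.9) = 730·e^3.885 = 35526.9.
Phase 2 runs for 52.1 − 25.9 = 26.2 years at r = -0.08.
N(52.1) = 35526.9·e^(-0.08×26.2) = 35526.9·e^-2.096 = 4367.93.

4368 breeding pairs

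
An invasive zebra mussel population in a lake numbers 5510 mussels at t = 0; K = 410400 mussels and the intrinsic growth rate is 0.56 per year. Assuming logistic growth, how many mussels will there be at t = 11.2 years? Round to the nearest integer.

A = (K − N₀)/N₀ = (410400 − 5510)/5510 = 73.483.
N(t) = K/(1 + A·e^(−rt)) = 410400/(1 + 73.483×e^(−0.56×11.2)).
e^(−6.272) = 0.0018884; denominator = 1 + 73.483×0.0018884 = 1.1388.
N = 410400/1.1388 = 360389.

360389 mussels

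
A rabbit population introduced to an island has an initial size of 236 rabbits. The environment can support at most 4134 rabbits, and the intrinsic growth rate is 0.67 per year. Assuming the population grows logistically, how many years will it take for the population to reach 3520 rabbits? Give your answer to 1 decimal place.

6.8 years

A = (K − N₀)/N₀ = (4134 − 236)/236 = 16.517.
Solve 4134/(1 + 16.517·e^(−0.67t)) = 3520: 1 + 16.517·e^(−0.67t) = 1.1744, so e^(−0.67t) = 0.0105608.
−0.67·t = ln(0.0105608) = -4.5506, so t = 4.5506/0.67 = 6.792.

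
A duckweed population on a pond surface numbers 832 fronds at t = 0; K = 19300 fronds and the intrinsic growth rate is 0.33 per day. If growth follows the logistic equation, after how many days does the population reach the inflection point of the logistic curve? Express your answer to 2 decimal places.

9.39 days

Logistic growth is fastest at N = K/2 = 9650.
A = (K − N₀)/N₀ = 22.197. Set K/(1 + A·e^(−rt)) = K/2 → A·e^(−rt) = 1.
e^(−0.33t) = 1/22.197 = 0.0450509, so t = ln(22.197)/0.33 = 3.1/0.33 = 9.3938.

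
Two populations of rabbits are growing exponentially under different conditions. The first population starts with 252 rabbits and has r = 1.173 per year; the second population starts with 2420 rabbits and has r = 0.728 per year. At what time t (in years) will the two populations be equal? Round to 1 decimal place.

Set 252·e^(1.173t) = 2420·e^(0.728t).
e^((1.173 − 0.728)t) = 2420/252 → e^(0.445·t) = 9.6032.
0.445·t = ln(9.6032) = 2.2621, so t = 2.2621/0.445 = 5.0834.

5.1 years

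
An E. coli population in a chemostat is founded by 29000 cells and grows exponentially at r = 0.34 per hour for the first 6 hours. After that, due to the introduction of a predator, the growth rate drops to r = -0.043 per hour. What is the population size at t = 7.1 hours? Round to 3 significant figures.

213000 cells

Phase 1: N(6) = 29000·e^(0.34×6) = 29000·e^2.04 = 223028.
Phase 2 runs for 7.1 − 6 = 1.1 hours at r = -0.043.
N(7.1) = 223028·e^(-0.043×1.1) = 223028·e^-0.0473 = 212724.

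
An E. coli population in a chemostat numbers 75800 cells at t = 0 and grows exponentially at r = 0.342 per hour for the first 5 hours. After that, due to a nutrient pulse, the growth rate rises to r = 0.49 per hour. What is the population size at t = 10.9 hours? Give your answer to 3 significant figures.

Phase 1: N(5) = 75800·e^(0.342×5) = 75800·e^1.71 = 419095.
Phase 2 runs for 10.9 − 5 = 5.9 hours at r = 0.49.
N(10.9) = 419095·e^(0.49×5.9) = 419095·e^2.891 = 7.548456×10^6.

7550000 cells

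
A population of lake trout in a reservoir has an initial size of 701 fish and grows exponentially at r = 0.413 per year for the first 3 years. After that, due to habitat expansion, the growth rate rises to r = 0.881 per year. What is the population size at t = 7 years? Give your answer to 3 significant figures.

82100 fish

Phase 1: N(3) = 701·e^(0.413×3) = 701·e^1.239 = 2419.96.
Phase 2 runs for 7 − 3 = 4 years at r = 0.881.
N(7) = 2419.96·e^(0.881×4) = 2419.96·e^3.524 = 82084.8.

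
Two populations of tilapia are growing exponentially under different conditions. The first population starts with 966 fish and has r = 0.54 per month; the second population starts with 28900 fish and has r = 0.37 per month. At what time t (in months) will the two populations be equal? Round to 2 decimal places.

Set 966·e^(0.54t) = 28900·e^(0.37t).
e^((0.54 − 0.37)t) = 28900/966 → e^(0.17·t) = 29.917.
0.17·t = ln(29.917) = 3.3984, so t = 3.3984/0.17 = 19.991.

19.99 months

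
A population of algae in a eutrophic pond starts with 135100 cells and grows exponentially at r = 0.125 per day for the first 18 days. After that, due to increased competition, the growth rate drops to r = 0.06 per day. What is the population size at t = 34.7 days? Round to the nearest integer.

Phase 1: N(18) = 135100·e^(0.125×18) = 135100·e^2.25 = 1.281793×10^6.
Phase 2 runs for 34.7 − 18 = 16.7 days at r = 0.06.
N(34.7) = 1.281793×10^6·e^(0.06×16.7) = 1.281793×10^6·e^1.002 = 3.49125×10^6.

3491250 cells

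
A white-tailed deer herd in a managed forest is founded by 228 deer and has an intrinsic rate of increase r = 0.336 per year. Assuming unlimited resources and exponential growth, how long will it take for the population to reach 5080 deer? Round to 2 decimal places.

9.24 years

Set N₀·e^(rt) = 5080: e^(0.336·t) = 5080/228 = 22.281.
0.336·t = ln(22.281) = 3.1037, so t = 3.1037/0.336 = 9.2373.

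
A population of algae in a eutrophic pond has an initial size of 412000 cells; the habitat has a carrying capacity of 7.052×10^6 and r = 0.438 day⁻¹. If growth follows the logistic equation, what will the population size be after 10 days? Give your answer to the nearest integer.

5867548 cells

A = (K − N₀)/N₀ = (7.052×10^6 − 412000)/412000 = 16.117.
N(t) = K/(1 + A·e^(−rt)) = 7.052×10^6/(1 + 16.117×e^(−0.438×10)).
e^(−4.38) = 0.012525; denominator = 1 + 16.117×0.012525 = 1.2019.
N = 7.052×10^6/1.2019 = 5.867548×10^6.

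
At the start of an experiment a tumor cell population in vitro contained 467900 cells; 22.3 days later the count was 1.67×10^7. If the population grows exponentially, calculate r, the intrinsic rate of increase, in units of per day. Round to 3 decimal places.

0.160 per day

From N(t) = N₀·e^(rt): e^(r·22.3) = 1.67×10^7/467900 = 35.691.
r·22.3 = ln(35.691) = 3.5749, so r = 3.5749/22.3 = 0.16031.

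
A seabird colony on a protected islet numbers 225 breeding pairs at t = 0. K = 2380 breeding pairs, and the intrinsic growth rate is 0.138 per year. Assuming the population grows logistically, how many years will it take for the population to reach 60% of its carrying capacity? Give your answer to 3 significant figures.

19.3 years

A = (K − N₀)/N₀ = (2380 − 225)/225 = 9.5778.
Solve 2380/(1 + 9.5778·e^(−0.138t)) = 1428: 1 + 9.5778·e^(−0.138t) = 1.6667, so e^(−0.138t) = 0.0696056.
−0.138·t = ln(0.0696056) = -2.6649, so t = 2.6649/0.138 = 19.311.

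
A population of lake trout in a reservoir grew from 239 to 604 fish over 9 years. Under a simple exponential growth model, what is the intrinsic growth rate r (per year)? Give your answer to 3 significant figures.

0.103 per year

From N(t) = N₀·e^(rt): e^(r·9) = 604/239 = 2.5272.
r·9 = ln(2.5272) = 0.92711, so r = 0.92711/9 = 0.10301.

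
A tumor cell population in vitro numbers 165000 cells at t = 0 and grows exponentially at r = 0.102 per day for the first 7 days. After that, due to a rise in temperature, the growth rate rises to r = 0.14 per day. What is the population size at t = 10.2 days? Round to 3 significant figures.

Phase 1: N(7) = 165000·e^(0.102×7) = 165000·e^0.714 = 336954.
Phase 2 runs for 10.2 − 7 = 3.2 days at r = 0.14.
N(10.2) = 336954·e^(0.14×3.2) = 336954·e^0.448 = 527393.

527000 cells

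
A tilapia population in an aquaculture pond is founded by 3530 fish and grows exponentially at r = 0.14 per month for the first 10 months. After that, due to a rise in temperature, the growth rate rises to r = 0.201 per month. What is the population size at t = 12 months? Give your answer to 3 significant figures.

21400 fish

Phase 1: N(10) = 3530·e^(0.14×10) = 3530·e^1.4 = 14314.9.
Phase 2 runs for 12 − 10 = 2 months at r = 0.201.
N(12) = 14314.9·e^(0.201×2) = 14314.9·e^0.402 = 21398.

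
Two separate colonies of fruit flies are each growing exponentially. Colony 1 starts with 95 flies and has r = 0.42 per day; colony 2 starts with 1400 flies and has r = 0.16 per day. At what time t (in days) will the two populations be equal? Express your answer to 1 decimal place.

10.3 days

Set 95·e^(0.42t) = 1400·e^(0.16t).
e^((0.42 − 0.16)t) = 1400/95 → e^(0.26·t) = 14.737.
0.26·t = ln(14.737) = 2.6904, so t = 2.6904/0.26 = 10.348.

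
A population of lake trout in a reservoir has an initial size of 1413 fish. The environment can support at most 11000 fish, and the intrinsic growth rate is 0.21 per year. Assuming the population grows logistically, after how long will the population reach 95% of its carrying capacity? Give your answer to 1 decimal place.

23.1 years

A = (K − N₀)/N₀ = (11000 − 1413)/1413 = 6.7849.
Solve 11000/(1 + 6.7849·e^(−0.21t)) = 10450: 1 + 6.7849·e^(−0.21t) = 1.0526, so e^(−0.21t) = 0.00775722.
−0.21·t = ln(0.00775722) = -4.8591, so t = 4.8591/0.21 = 23.139.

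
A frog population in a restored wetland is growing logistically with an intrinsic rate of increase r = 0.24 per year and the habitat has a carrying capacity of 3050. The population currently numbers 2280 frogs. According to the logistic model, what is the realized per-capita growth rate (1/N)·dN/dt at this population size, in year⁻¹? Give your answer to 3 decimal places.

0.061 per year

(1/N)·dN/dt = r(1 − N/K) = 0.24 × (1 − 2280/3050).
= 0.24 × 0.25246 = 0.06059.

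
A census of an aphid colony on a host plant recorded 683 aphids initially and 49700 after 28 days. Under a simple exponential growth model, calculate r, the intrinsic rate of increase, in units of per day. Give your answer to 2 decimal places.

0.15 per day

From N(t) = N₀·e^(rt): e^(r·28) = 49700/683 = 72.767.
r·28 = ln(72.767) = 4.2873, so r = 4.2873/28 = 0.15312.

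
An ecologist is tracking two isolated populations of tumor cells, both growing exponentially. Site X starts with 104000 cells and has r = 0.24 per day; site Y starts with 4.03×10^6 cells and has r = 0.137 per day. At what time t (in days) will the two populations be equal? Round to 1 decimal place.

Set 104000·e^(0.24t) = 4.03×10^6·e^(0.137t).
e^((0.24 − 0.137)t) = 4.03×10^6/104000 → e^(0.103·t) = 38.75.
0.103·t = ln(38.75) = 3.6571, so t = 3.6571/0.103 = 35.506.

35.5 days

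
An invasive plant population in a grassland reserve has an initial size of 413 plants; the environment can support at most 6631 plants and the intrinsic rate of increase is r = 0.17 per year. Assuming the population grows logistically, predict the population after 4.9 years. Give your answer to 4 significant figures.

878.8 plants

A = (K − N₀)/N₀ = (6631 − 413)/413 = 15.056.
N(t) = K/(1 + A·e^(−rt)) = 6631/(1 + 15.056×e^(−0.17×4.9)).
e^(−0.833) = 0.43474; denominator = 1 + 15.056×0.43474 = 7.5454.
N = 6631/7.5454 = 878.819.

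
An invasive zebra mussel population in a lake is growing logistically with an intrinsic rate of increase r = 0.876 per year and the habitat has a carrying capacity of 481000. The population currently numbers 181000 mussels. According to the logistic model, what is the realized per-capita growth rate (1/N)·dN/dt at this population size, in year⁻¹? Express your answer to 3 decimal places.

(1/N)·dN/dt = r(1 − N/K) = 0.876 × (1 − 181000/481000).
= 0.876 × 0.6237 = 0.54636.

0.546 per year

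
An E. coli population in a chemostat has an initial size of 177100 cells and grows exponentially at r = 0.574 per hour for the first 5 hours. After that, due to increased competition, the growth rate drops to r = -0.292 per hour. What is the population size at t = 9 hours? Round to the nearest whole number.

971377 cells

Phase 1: N(5) = 177100·e^(0.574×5) = 177100·e^2.87 = 3.123516×10^6.
Phase 2 runs for 9 − 5 = 4 hours at r = -0.292.
N(9) = 3.123516×10^6·e^(-0.292×4) = 3.123516×10^6·e^-1.168 = 971377.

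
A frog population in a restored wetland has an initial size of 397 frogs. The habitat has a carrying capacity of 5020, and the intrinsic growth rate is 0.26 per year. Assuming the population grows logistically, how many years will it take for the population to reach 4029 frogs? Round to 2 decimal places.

A = (K − N₀)/N₀ = (5020 − 397)/397 = 11.645.
Solve 5020/(1 + 11.645·e^(−0.26t)) = 4029: 1 + 11.645·e^(−0.26t) = 1.246, so e^(−0.26t) = 0.0211224.
−0.26·t = ln(0.0211224) = -3.8574, so t = 3.8574/0.26 = 14.836.

14.84 years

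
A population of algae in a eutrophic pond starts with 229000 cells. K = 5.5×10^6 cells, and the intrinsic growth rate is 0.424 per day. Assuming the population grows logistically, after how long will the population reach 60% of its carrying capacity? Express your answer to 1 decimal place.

8.4 days

A = (K − N₀)/N₀ = (5.5×10^6 − 229000)/229000 = 23.017.
Solve 5.5×10^6/(1 + 23.017·e^(−0.424t)) = 3.3×10^6: 1 + 23.017·e^(−0.424t) = 1.6667, so e^(−0.424t) = 0.0289635.
−0.424·t = ln(0.0289635) = -3.5417, so t = 3.5417/0.424 = 8.3531.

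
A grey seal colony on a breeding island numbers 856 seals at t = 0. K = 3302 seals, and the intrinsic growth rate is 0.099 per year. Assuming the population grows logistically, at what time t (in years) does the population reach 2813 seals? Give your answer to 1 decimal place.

28.3 years

A = (K − N₀)/N₀ = (3302 − 856)/856 = 2.8575.
Solve 3302/(1 + 2.8575·e^(−0.099t)) = 2813: 1 + 2.8575·e^(−0.099t) = 1.1738, so e^(−0.099t) = 0.0608354.
−0.099·t = ln(0.0608354) = -2.7996, so t = 2.7996/0.099 = 28.279.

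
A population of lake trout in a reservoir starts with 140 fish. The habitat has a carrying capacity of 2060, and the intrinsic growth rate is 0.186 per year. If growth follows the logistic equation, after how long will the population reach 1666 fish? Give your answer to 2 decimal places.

21.83 years

A = (K − N₀)/N₀ = (2060 − 140)/140 = 13.714.
Solve 2060/(1 + 13.714·e^(−0.186t)) = 1666: 1 + 13.714·e^(−0.186t) = 1.2365, so e^(−0.186t) = 0.0172444.
−0.186·t = ln(0.0172444) = -4.0603, so t = 4.0603/0.186 = 21.829.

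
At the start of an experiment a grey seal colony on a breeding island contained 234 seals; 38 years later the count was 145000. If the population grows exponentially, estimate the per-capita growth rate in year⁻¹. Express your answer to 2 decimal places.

From N(t) = N₀·e^(rt): e^(r·38) = 145000/234 = 619.66.
r·38 = ln(619.66) = 6.4292, so r = 6.4292/38 = 0.16919.

0.17 per year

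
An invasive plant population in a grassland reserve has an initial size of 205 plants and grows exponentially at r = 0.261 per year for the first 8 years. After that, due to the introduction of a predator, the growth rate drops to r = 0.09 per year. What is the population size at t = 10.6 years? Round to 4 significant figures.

Phase 1: N(8) = 205·e^(0.261×8) = 205·e^2.088 = 1654.1.
Phase 2 runs for 10.6 − 8 = 2.6 years at r = 0.09.
N(10.6) = 1654.1·e^(0.09×2.6) = 1654.1·e^0.234 = 2090.19.

2090 plants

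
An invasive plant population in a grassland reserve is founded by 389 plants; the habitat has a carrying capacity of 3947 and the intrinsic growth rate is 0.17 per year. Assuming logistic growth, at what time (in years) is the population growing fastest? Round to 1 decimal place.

Logistic growth is fastest at N = K/2 = 1973.5.
A = (K − N₀)/N₀ = 9.1465. Set K/(1 + A·e^(−rt)) = K/2 → A·e^(−rt) = 1.
e^(−0.17t) = 1/9.1465 = 0.109331, so t = ln(9.1465)/0.17 = 2.2134/0.17 = 13.02.

13.0 years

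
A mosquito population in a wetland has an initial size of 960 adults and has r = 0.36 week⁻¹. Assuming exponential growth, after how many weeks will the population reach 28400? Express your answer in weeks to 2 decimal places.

Set N₀·e^(rt) = 28400: e^(0.36·t) = 28400/960 = 29.583.
0.36·t = ln(29.583) = 3.3872, so t = 3.3872/0.36 = 9.4089.

9.41 weeks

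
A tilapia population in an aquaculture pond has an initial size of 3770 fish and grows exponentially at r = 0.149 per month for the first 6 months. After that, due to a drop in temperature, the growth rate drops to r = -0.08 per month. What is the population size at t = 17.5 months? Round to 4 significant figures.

Phase 1: N(6) = 3770·e^(0.149×6) = 3770·e^0.894 = 9217.23.
Phase 2 runs for 17.5 − 6 = 11.5 months at r = -0.08.
N(17.5) = 9217.23·e^(-0.08×11.5) = 9217.23·e^-0.92 = 3673.24.

3673 fish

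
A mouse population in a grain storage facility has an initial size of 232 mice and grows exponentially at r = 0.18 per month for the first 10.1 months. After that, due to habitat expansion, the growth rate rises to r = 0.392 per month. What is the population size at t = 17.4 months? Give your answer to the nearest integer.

24993 mice

Phase 1: N(10.1) = 232·e^(0.18×10.1) = 232·e^1.818 = 1429.01.
Phase 2 runs for 17.4 − 10.1 = 7.3 months at r = 0.392.
N(17.4) = 1429.01·e^(0.392×7.3) = 1429.01·e^2.862 = 24992.7.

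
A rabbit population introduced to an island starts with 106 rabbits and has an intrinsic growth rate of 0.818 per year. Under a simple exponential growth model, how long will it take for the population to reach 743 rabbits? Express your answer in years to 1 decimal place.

Set N₀·e^(rt) = 743: e^(0.818·t) = 743/106 = 7.0094.
0.818·t = ln(7.0094) = 1.9473, so t = 1.9473/0.818 = 2.3805.

2.4 years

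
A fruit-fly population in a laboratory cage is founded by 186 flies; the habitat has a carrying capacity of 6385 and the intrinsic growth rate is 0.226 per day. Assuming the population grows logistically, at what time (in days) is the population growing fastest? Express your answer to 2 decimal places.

Logistic growth is fastest at N = K/2 = 3192.5.
A = (K − N₀)/N₀ = 33.328. Set K/(1 + A·e^(−rt)) = K/2 → A·e^(−rt) = 1.
e^(−0.226t) = 1/33.328 = 0.0300048, so t = ln(33.328)/0.226 = 3.5064/0.226 = 15.515.

15.52 days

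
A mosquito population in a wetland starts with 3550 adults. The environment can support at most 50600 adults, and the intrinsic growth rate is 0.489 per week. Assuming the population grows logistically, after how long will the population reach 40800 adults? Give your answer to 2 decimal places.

8.20 weeks

A = (K − N₀)/N₀ = (50600 − 3550)/3550 = 13.254.
Solve 50600/(1 + 13.254·e^(−0.489t)) = 40800: 1 + 13.254·e^(−0.489t) = 1.2402, so e^(−0.489t) = 0.0181232.
−0.489·t = ln(0.0181232) = -4.0106, so t = 4.0106/0.489 = 8.2016.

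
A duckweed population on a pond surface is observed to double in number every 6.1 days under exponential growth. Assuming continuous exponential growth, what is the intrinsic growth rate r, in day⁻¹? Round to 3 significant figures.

r = ln(2)/t_d = 0.6931/6.1 = 0.11363.

0.114 per day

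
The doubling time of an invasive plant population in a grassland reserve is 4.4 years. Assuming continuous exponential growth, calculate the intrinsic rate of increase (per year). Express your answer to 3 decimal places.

0.158 per year

r = ln(2)/t_d = 0.6931/4.4 = 0.15753.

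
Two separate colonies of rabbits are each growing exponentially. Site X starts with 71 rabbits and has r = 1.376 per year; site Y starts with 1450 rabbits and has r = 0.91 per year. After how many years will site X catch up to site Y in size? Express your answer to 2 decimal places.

Set 71·e^(1.376t) = 1450·e^(0.91t).
e^((1.376 − 0.91)t) = 1450/71 → e^(0.466·t) = 20.423.
0.466·t = ln(20.423) = 3.0166, so t = 3.0166/0.466 = 6.4735.

6.47 years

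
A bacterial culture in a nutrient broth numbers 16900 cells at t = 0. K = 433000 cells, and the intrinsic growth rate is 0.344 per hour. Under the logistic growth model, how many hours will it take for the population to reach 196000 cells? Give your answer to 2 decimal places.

8.76 hours

A = (K − N₀)/N₀ = (433000 − 16900)/16900 = 24.621.
Solve 433000/(1 + 24.621·e^(−0.344t)) = 196000: 1 + 24.621·e^(−0.344t) = 2.2092, so e^(−0.344t) = 0.0491113.
−0.344·t = ln(0.0491113) = -3.0137, so t = 3.0137/0.344 = 8.7607.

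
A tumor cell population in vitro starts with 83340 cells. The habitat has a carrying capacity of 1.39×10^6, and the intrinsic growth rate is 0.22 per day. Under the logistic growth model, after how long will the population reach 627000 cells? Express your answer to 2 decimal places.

11.62 days

A = (K − N₀)/N₀ = (1.39×10^6 − 83340)/83340 = 15.679.
Solve 1.39×10^6/(1 + 15.679·e^(−0.22t)) = 627000: 1 + 15.679·e^(−0.22t) = 2.2169, so e^(−0.22t) = 0.0776154.
−0.22·t = ln(0.0776154) = -2.556, so t = 2.556/0.22 = 11.618.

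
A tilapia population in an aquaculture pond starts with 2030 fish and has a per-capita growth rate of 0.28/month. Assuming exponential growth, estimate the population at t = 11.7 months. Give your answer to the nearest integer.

N(t) = N₀·e^(rt) = 2030 × e^(0.28×11.7) = 2030 × e^3.276.
e^3.276 ≈ 26.47, so N ≈ 2030 × 26.47 = 53733.5.

53733 fish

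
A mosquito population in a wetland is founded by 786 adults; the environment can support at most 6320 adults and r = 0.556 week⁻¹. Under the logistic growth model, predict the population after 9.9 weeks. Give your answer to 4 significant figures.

6144 adults

A = (K − N₀)/N₀ = (6320 − 786)/786 = 7.0407.
N(t) = K/(1 + A·e^(−rt)) = 6320/(1 + 7.0407×e^(−0.556×9.9)).
e^(−5.504) = 0.0040688; denominator = 1 + 7.0407×0.0040688 = 1.0286.
N = 6320/1.0286 = 6143.99.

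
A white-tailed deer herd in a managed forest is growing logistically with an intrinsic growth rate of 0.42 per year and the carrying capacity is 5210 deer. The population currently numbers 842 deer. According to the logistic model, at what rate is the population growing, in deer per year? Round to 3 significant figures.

dN/dt = rN(1 − N/K) = 0.42 × 842 × (1 − 842/5210).
1 − 842/5210 = 0.83839; dN/dt = 0.42 × 842 × 0.83839 = 296.49.

296 deer per year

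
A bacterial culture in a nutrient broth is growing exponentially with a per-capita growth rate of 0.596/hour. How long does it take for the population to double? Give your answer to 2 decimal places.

1.16 hours

Doubling time t_d = ln(2)/r = 0.6931/0.596 = 1.163.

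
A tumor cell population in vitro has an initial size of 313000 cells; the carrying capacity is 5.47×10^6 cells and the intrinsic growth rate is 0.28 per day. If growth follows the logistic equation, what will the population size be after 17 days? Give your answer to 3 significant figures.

4790000 cells

A = (K − N₀)/N₀ = (5.47×10^6 − 313000)/313000 = 16.476.
N(t) = K/(1 + A·e^(−rt)) = 5.47×10^6/(1 + 16.476×e^(−0.28×17)).
e^(−4.76) = 0.0085656; denominator = 1 + 16.476×0.0085656 = 1.1411.
N = 5.47×10^6/1.1411 = 4.793505×10^6.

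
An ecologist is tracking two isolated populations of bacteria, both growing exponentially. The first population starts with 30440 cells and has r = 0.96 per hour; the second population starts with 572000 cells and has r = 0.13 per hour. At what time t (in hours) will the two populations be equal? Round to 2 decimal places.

3.53 hours

Set 30440·e^(0.96t) = 572000·e^(0.13t).
e^((0.96 − 0.13)t) = 572000/30440 → e^(0.83·t) = 18.791.
0.83·t = ln(18.791) = 2.9334, so t = 2.9334/0.83 = 3.5342.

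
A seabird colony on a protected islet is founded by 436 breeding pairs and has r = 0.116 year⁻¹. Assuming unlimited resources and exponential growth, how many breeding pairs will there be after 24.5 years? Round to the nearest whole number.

7477 breeding pairs

N(t) = N₀·e^(rt) = 436 × e^(0.116×24.5) = 436 × e^2.842.
e^2.842 ≈ 17.15, so N ≈ 436 × 17.15 = 7477.41.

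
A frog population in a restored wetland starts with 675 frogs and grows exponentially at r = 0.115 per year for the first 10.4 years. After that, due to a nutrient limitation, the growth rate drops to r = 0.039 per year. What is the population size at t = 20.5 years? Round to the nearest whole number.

Phase 1: N(10.4) = 675·e^(0.115×10.4) = 675·e^1.196 = 2232.13.
Phase 2 runs for 20.5 − 10.4 = 10.1 years at r = 0.039.
N(20.5) = 2232.13·e^(0.039×10.1) = 2232.13·e^0.3939 = 3309.7.

3310 frogs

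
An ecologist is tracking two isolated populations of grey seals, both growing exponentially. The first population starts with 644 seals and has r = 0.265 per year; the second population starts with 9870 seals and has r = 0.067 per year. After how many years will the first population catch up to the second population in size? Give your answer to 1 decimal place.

13.8 years

Set 644·e^(0.265t) = 9870·e^(0.067t).
e^((0.265 − 0.067)t) = 9870/644 → e^(0.198·t) = 15.326.
0.198·t = ln(15.326) = 2.7296, so t = 2.7296/0.198 = 13.786.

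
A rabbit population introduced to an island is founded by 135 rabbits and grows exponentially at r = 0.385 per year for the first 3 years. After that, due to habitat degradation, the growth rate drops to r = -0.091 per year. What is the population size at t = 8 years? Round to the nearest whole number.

272 rabbits

Phase 1: N(3) = 135·e^(0.385×3) = 135·e^1.155 = 428.493.
Phase 2 runs for 8 − 3 = 5 years at r = -0.091.
N(8) = 428.493·e^(-0.091×5) = 428.493·e^-0.455 = 271.857.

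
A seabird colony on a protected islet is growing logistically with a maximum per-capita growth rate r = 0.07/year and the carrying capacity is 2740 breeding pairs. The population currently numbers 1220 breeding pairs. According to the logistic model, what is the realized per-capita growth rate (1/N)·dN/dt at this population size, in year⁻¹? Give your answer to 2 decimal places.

(1/N)·dN/dt = r(1 − N/K) = 0.07 × (1 − 1220/2740).
= 0.07 × 0.55474 = 0.038832.

0.04 per year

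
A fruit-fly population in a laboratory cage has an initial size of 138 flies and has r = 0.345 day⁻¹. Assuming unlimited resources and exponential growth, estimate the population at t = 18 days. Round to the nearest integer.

68683 flies

N(t) = N₀·e^(rt) = 138 × e^(0.345×18) = 138 × e^6.21.
e^6.21 ≈ 497.7, so N ≈ 138 × 497.7 = 68682.8.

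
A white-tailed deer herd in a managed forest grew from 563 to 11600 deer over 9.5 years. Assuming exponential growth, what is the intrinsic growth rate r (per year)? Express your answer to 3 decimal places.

0.318 per year

From N(t) = N₀·e^(rt): e^(r·9.5) = 11600/563 = 20.604.
r·9.5 = ln(20.604) = 3.0255, so r = 3.0255/9.5 = 0.31847.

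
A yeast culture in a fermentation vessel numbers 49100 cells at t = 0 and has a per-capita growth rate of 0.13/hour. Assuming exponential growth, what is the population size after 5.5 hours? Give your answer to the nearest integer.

100370 cells

N(t) = N₀·e^(rt) = 49100 × e^(0.13×5.5) = 49100 × e^0.715.
e^0.715 ≈ 2.0442, so N ≈ 49100 × 2.0442 = 100370.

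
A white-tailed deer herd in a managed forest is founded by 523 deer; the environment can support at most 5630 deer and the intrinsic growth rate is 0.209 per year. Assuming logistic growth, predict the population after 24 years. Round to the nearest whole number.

A = (K − N₀)/N₀ = (5630 − 523)/523 = 9.7648.
N(t) = K/(1 + A·e^(−rt)) = 5630/(1 + 9.7648×e^(−0.209×24)).
e^(−5.016) = 0.006631; denominator = 1 + 9.7648×0.006631 = 1.0648.
N = 5630/1.0648 = 5287.62.

5288 deer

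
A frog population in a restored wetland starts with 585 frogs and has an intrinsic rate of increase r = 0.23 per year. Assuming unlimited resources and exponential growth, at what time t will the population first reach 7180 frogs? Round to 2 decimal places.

Set N₀·e^(rt) = 7180: e^(0.23·t) = 7180/585 = 12.274.
0.23·t = ln(12.274) = 2.5074, so t = 2.5074/0.23 = 10.902.

10.90 years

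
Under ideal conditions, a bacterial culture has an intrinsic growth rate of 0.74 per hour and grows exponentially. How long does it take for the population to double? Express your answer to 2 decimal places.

Doubling time t_d = ln(2)/r = 0.6931/0.74 = 0.93669.

0.94 hours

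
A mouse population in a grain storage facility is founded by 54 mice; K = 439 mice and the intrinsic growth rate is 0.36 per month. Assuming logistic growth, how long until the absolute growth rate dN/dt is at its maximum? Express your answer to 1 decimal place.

5.5 months

Logistic growth is fastest at N = K/2 = 219.5.
A = (K − N₀)/N₀ = 7.1296. Set K/(1 + A·e^(−rt)) = K/2 → A·e^(−rt) = 1.
e^(−0.36t) = 1/7.1296 = 0.14026, so t = ln(7.1296)/0.36 = 1.9643/0.36 = 5.4563.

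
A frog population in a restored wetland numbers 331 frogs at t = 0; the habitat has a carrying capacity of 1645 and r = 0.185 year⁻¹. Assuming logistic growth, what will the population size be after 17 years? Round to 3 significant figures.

1400 frogs

A = (K − N₀)/N₀ = (1645 − 331)/331 = 3.9698.
N(t) = K/(1 + A·e^(−rt)) = 1645/(1 + 3.9698×e^(−0.185×17)).
e^(−3.145) = 0.043067; denominator = 1 + 3.9698×0.043067 = 1.171.
N = 1645/1.171 = 1404.82.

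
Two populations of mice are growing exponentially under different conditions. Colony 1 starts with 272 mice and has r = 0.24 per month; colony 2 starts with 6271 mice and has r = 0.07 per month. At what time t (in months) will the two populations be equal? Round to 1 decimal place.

18.5 months

Set 272·e^(0.24t) = 6271·e^(0.07t).
e^((0.24 − 0.07)t) = 6271/272 → e^(0.17·t) = 23.055.
0.17·t = ln(23.055) = 3.1379, so t = 3.1379/0.17 = 18.458.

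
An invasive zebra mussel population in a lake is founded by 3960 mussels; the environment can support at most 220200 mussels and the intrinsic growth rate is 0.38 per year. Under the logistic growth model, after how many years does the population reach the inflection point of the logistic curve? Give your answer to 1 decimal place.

10.5 years

Logistic growth is fastest at N = K/2 = 110100.
A = (K − N₀)/N₀ = 54.606. Set K/(1 + A·e^(−rt)) = K/2 → A·e^(−rt) = 1.
e^(−0.38t) = 1/54.606 = 0.018313, so t = ln(54.606)/0.38 = 4.0001/0.38 = 10.527.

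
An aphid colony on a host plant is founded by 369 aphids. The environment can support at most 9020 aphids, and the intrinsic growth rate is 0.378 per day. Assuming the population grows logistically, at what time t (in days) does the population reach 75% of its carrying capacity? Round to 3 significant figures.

A = (K − N₀)/N₀ = (9020 − 369)/369 = 23.444.
Solve 9020/(1 + 23.444·e^(−0.378t)) = 6765: 1 + 23.444·e^(−0.378t) = 1.3333, so e^(−0.378t) = 0.014218.
−0.378·t = ln(0.014218) = -4.2532, so t = 4.2532/0.378 = 11.252.

11.3 days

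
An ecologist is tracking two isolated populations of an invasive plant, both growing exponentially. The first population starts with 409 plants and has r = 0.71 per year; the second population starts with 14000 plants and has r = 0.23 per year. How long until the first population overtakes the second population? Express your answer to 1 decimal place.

7.4 years

Set 409·e^(0.71t) = 14000·e^(0.23t).
e^((0.71 − 0.23)t) = 14000/409 → e^(0.48·t) = 34.23.
0.48·t = ln(34.23) = 3.5331, so t = 3.5331/0.48 = 7.3606.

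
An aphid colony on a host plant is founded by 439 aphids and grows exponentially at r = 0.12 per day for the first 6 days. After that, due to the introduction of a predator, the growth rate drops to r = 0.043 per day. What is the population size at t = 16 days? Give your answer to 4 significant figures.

Phase 1: N(6) = 439·e^(0.12×6) = 439·e^0.72 = 901.896.
Phase 2 runs for 16 − 6 = 10 days at r = 0.043.
N(16) = 901.896·e^(0.043×10) = 901.896·e^0.43 = 1386.45.

1386 aphids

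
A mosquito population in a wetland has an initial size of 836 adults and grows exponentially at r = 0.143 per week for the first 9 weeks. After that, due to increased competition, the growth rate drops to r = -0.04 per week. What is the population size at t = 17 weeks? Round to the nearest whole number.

Phase 1: N(9) = 836·e^(0.143×9) = 836·e^1.287 = 3027.91.
Phase 2 runs for 17 − 9 = 8 weeks at r = -0.04.
N(17) = 3027.91·e^(-0.04×8) = 3027.91·e^-0.32 = 2198.72.

2199 adults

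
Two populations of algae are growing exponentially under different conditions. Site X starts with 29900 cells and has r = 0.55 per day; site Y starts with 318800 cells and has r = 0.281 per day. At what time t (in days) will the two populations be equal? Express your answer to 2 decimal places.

Set 29900·e^(0.55t) = 318800·e^(0.281t).
e^((0.55 − 0.281)t) = 318800/29900 → e^(0.269·t) = 10.662.
0.269·t = ln(10.662) = 2.3667, so t = 2.3667/0.269 = 8.7982.

8.80 days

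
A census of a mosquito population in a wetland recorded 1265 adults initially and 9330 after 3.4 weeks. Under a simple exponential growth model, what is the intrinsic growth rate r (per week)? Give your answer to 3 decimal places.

From N(t) = N₀·e^(rt): e^(r·3.4) = 9330/1265 = 7.3755.
r·3.4 = ln(7.3755) = 1.9982, so r = 1.9982/3.4 = 0.58769.

0.588 per week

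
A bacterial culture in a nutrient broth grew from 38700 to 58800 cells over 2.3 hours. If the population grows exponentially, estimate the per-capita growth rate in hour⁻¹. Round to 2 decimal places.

0.18 per hour

From N(t) = N₀·e^(rt): e^(r·2.3) = 58800/38700 = 1.5194.
r·2.3 = ln(1.5194) = 0.4183, so r = 0.4183/2.3 = 0.18187.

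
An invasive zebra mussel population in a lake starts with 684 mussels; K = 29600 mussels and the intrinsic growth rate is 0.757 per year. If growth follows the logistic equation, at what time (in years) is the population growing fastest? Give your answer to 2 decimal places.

Logistic growth is fastest at N = K/2 = 14800.
A = (K − N₀)/N₀ = 42.275. Set K/(1 + A·e^(−rt)) = K/2 → A·e^(−rt) = 1.
e^(−0.757t) = 1/42.275 = 0.0236547, so t = ln(42.275)/0.757 = 3.7442/0.757 = 4.9461.

4.95 years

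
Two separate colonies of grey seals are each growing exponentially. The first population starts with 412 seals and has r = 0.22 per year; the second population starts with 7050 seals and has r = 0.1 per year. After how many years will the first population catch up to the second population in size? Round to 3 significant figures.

23.7 years

Set 412·e^(0.22t) = 7050·e^(0.1t).
e^((0.22 − 0.1)t) = 7050/412 → e^(0.12·t) = 17.112.
0.12·t = ln(17.112) = 2.8398, so t = 2.8398/0.12 = 23.665.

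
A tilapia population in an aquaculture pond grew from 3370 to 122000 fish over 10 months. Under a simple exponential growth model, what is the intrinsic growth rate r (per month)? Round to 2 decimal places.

0.36 per month

From N(t) = N₀·e^(rt): e^(r·10) = 122000/3370 = 36.202.
r·10 = ln(36.202) = 3.5891, so r = 3.5891/10 = 0.35891.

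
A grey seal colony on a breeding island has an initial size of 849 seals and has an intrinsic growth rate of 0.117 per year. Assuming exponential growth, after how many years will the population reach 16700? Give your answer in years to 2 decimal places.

25.46 years

Set N₀·e^(rt) = 16700: e^(0.117·t) = 16700/849 = 19.67.
0.117·t = ln(19.67) = 2.9791, so t = 2.9791/0.117 = 25.462.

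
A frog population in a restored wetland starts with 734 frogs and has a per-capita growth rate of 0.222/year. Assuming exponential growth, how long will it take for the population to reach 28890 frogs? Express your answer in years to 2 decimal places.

16.54 years

Set N₀·e^(rt) = 28890: e^(0.222·t) = 28890/734 = 39.36.
0.222·t = ln(39.36) = 3.6727, so t = 3.6727/0.222 = 16.544.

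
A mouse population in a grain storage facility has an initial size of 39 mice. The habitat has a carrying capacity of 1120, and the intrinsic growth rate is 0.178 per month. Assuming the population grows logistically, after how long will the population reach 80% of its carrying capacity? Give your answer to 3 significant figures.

A = (K − N₀)/N₀ = (1120 − 39)/39 = 27.718.
Solve 1120/(1 + 27.718·e^(−0.178t)) = 896: 1 + 27.718·e^(−0.178t) = 1.25, so e^(−0.178t) = 0.00901943.
−0.178·t = ln(0.00901943) = -4.7084, so t = 4.7084/0.178 = 26.452.

26.5 months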